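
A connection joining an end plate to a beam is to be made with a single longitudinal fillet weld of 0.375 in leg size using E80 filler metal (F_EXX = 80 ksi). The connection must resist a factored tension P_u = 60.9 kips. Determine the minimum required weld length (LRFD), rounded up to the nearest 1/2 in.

L = 6.5 in

Throat t_e = 0.707 × 0.375 = 0.2651 in.
φr_n = 0.75 × 0.6 × 80 × 0.2651 = 9.544 kips/in.
L_req = P_u / φr_n = 60.9 / 9.544 = 6.381 in total.
Round up → use L = 6.5 in.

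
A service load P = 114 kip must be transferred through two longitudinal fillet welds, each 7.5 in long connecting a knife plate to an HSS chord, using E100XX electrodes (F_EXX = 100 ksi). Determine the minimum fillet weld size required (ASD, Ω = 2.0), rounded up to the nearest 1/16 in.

w = 3/8 in

Total weld length L = 15 in.
Required throat t_e = P × Ω / (0.6 F_EXX × L) = 114 × 2.0 / (0.6 × 100 × 15) = 0.2533 in.
Required leg w = t_e / 0.707 = 0.3583 in → use 3/8 in.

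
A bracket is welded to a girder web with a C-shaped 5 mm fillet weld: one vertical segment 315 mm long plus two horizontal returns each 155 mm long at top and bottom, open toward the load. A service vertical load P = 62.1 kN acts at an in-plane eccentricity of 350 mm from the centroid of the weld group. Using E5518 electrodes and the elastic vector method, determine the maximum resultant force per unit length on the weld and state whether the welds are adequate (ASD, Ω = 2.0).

E55XX → F_EXX = 550 MPa.
Total weld length L_w = 625 mm. Treat welds as unit-width lines.
Centroid: x̄ = 2×155×77.5 / 625 = 38.44 mm from the vertical weld.
Polar moment about centroid: J = I_x + I_y = [315³/12 + 2×155×157.5²] + [315×38.44² + 2(155³/12 + 155×39.06²)] = 11850000 mm³.
Direct shear f_v = P/L_w = 62.1×10³ / 625 = 99.36 N/mm (vertical).
Torsion M = P·e = 62.1×10³ × 350 = 21735000 N·mm.
Critical point at (x, y) = (116.6, 157.5) from centroid. f_tx = M·y/J = 288.8 N/mm; f_ty = M·x/J = 213.7 N/mm.
Resultant f_max = √[f_tx² + (f_v + f_ty)²] = √[288.8² + (99.36 + 213.7)²] = 425.9 N/mm.
Capacity per unit length: r_n/Ω = (1/2.0) × 0.6 × 550 × (0.707 × 5) = 583.3 N/mm.
425.9 ≤ 583.3 → adequate.

f_max ≈ 426 N/mm; adequate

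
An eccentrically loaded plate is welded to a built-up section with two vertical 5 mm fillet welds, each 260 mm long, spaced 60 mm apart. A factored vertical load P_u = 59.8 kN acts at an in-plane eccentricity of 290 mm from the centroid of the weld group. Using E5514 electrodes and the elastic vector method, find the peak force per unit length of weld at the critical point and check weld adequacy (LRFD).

f_max ≈ 716 N/mm; adequate

E55XX → F_EXX = 550 MPa.
Total weld length L_w = 520 mm. Treat welds as unit-width lines.
Polar moment about centroid: J = 2[d³/12 + d(b/2)²] = 2[260³/12 + 260×30²] = 3397000 mm³.
Direct shear f_v = P/L_w = 59.8×10³ / 520 = 115 N/mm (vertical).
Torsion M = P·e = 59.8×10³ × 290 = 17342000 N·mm.
Critical point at (x, y) = (30, 130) from centroid. f_tx = M·y/J = 663.6 N/mm; f_ty = M·x/J = 153.1 N/mm.
Resultant f_max = √[f_tx² + (f_v + f_ty)²] = √[663.6² + (115 + 153.1)²] = 715.7 N/mm.
Capacity per unit length: φr_n = 0.75 × 0.6 × 550 × (0.707 × 5) = 874.9 N/mm.
715.7 ≤ 874.9 → adequate.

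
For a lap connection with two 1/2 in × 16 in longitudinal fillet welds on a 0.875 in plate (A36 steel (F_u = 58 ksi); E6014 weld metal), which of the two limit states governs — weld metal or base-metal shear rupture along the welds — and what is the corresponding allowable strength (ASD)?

E60XX → F_EXX = 60 ksi.
t_e = 0.707 × 0.5 = 0.3535 in; L = 32 in.
Weld metal: R_n/Ω = (1/2.0) × 0.6 × 60 × 0.3535 × 32 = 203.6 kips.
Base metal (shear rupture): R_n/Ω = (1/2.0) × 0.6 × 58 × 0.875 × 32 = 487.2 kips.
Governing: weld metal.

R_n/Ω ≈ 204 kips (weld metal governs)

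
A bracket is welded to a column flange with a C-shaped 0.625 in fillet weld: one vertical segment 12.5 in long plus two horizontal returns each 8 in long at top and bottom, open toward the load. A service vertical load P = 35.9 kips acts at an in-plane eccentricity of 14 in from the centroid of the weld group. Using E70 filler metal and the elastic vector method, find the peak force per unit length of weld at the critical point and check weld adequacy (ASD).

E70XX → F_EXX = 70 ksi.
Total weld length L_w = 28.5 in. Treat welds as unit-width lines.
Centroid: x̄ = 2×8×4 / 28.5 = 2.246 in from the vertical weld.
Polar moment about centroid: J = I_x + I_y = [12.5³/12 + 2×8×6.25²] + [12.5×2.246² + 2(8³/12 + 8×1.754²)] = 985.4 in³.
Direct shear f_v = P/L_w = 35.9 / 28.5 = 1.26 kip/in (vertical).
Torsion M = P·e = 35.9 × 14 = 502.6 kip·in.
Critical point at (x, y) = (5.754, 6.25) from centroid. f_tx = M·y/J = 3.188 kip/in; f_ty = M·x/J = 2.935 kip/in.
Resultant f_max = √[f_tx² + (f_v + f_ty)²] = √[3.188² + (1.26 + 2.935)²] = 5.269 kip/in.
Capacity per unit length: r_n/Ω = (1/2.0) × 0.6 × 70 × (0.707 × 0.625) = 9.279 kip/in.
5.269 ≤ 9.279 → adequate.

f_max ≈ 5.27 kip/in; adequate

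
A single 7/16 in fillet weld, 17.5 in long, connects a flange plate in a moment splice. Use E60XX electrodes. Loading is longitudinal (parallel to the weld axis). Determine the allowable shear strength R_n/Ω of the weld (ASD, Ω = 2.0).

R_n/Ω ≈ 97.4 kips

E60XX → F_EXX = 60 ksi.
Effective throat t_e = 0.707 × 0.4375 = 0.3093 in.
Total length L = 17.5 in; A_we = 0.3093 × 17.5 = 5.413 in².
F_nw = 0.6 F_EXX = 0.6 × 60 = 36 ksi.
R_n = 36 × 5.413 = 194.9 kips; R_n/Ω = 194.9/2.0 = 97.43 kips.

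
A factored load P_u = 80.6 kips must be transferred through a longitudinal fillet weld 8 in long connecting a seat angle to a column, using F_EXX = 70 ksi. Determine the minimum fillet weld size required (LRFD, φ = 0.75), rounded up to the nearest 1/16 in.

Total weld length L = 8 in.
Required throat t_e = P_u / (φ × 0.6 F_EXX × L) = 80.6 / (0.75 × 0.6 × 70 × 8) = 0.3198 in.
Required leg w = t_e / 0.707 = 0.4524 in → use 1/2 in.

w = 1/2 in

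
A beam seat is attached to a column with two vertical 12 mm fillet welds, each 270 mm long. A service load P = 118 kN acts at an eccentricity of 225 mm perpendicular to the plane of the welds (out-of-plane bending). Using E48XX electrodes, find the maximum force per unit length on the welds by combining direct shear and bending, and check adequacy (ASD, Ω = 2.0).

E48XX → F_EXX = 480 MPa.
L_w = 2 × 270 = 540 mm; section modulus (unit throat) S = 2 × L²/6 = 24300 mm².
Direct shear f_v = P/L_w = 118×10³/540 = 218.5 N/mm.
Moment M = P × e = 118×10³ × 225 = 26550000 N·mm; bending f_b = M/S = 1093 N/mm.
f_max = √(f_v² + f_b²) = √(218.5² + 1093²) = 1114 N/mm.
r_n/Ω = (1/2.0) × 0.6 × 480 × (0.707 × 12) = 1222 N/mm → adequate.

f_max ≈ 1110 N/mm; adequate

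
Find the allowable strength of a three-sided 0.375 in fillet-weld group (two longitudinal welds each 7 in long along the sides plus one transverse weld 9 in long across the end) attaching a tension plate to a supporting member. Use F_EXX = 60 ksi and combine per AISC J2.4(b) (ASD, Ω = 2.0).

t_e = 0.707 × 0.375 = 0.2651 in.
R_nwl = 0.6 × 60 × 0.2651 × 14 = 133.6 kips (longitudinal, 2 welds).
R_nwt = 0.6 × 60 × 0.2651 × 9 = 85.9 kips (transverse, base value).
(i) R_nwl + R_nwt = 219.5 kips; (ii) 0.85 R_nwl + 1.5 R_nwt = 242.4 kips.
R_n = max = 242.4 kips [governs: (ii)]; R_n/Ω = 121.2 kips.

R_n/Ω ≈ 121 kips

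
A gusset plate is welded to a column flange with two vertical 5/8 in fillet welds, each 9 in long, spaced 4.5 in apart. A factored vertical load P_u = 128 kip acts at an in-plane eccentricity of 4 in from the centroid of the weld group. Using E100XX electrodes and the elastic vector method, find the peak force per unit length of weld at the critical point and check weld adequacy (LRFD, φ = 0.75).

E100XX → F_EXX = 100 ksi.
Total weld length L_w = 18 in. Treat welds as unit-width lines.
Polar moment about centroid: J = 2[d³/12 + d(b/2)²] = 2[9³/12 + 9×2.25²] = 212.6 in³.
Direct shear f_v = P/L_w = 128 / 18 = 7.111 kip/in (vertical).
Torsion M = P·e = 128 × 4 = 512 kip·in.
Critical point at (x, y) = (2.25, 4.5) from centroid. f_tx = M·y/J = 10.84 kip/in; f_ty = M·x/J = 5.418 kip/in.
Resultant f_max = √[f_tx² + (f_v + f_ty)²] = √[10.84² + (7.111 + 5.418)²] = 16.56 kip/in.
Capacity per unit length: φr_n = 0.75 × 0.6 × 100 × (0.707 × 0.625) = 19.88 kip/in.
16.56 ≤ 19.88 → adequate.

f_max ≈ 16.6 kip/in; adequate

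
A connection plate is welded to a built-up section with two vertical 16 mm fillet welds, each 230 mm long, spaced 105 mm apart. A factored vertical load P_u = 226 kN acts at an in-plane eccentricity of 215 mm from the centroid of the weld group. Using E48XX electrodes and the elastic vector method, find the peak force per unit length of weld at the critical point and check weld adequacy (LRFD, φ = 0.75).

E48XX → F_EXX = 480 MPa.
Total weld length L_w = 460 mm. Treat welds as unit-width lines.
Polar moment about centroid: J = 2[d³/12 + d(b/2)²] = 2[230³/12 + 230×52.5²] = 3296000 mm³.
Direct shear f_v = P/L_w = 226×10³ / 460 = 491.3 N/mm (vertical).
Torsion M = P·e = 226×10³ × 215 = 48590000 N·mm.
Critical point at (x, y) = (52.5, 115) from centroid. f_tx = M·y/J = 1695 N/mm; f_ty = M·x/J = 774 N/mm.
Resultant f_max = √[f_tx² + (f_v + f_ty)²] = √[1695² + (491.3 + 774)²] = 2116 N/mm.
Capacity per unit length: φr_n = 0.75 × 0.6 × 480 × (0.707 × 16) = 2443 N/mm.
2116 ≤ 2443 → adequate.

f_max ≈ 2120 N/mm; adequate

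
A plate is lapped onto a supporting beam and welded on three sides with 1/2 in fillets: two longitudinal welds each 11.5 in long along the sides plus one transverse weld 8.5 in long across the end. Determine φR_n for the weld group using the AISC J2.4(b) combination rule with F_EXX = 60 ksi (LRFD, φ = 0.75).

φR_n ≈ 308 kips

t_e = 0.707 × 0.5 = 0.3535 in.
R_nwl = 0.6 × 60 × 0.3535 × 23 = 292.7 kips (longitudinal, 2 welds).
R_nwt = 0.6 × 60 × 0.3535 × 8.5 = 108.2 kips (transverse, base value).
(i) R_nwl + R_nwt = 400.9 kips; (ii) 0.85 R_nwl + 1.5 R_nwt = 411 kips.
R_n = max = 411 kips [governs: (ii)]; φR_n = 308.3 kips.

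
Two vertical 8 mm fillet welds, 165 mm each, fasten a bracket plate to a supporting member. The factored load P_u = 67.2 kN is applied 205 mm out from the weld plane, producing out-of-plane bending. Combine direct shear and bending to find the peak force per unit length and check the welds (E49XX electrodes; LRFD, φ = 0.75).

f_max ≈ 1530 N/mm; NOT adequate

E49XX → F_EXX = 490 MPa.
L_w = 2 × 165 = 330 mm; section modulus (unit throat) S = 2 × L²/6 = 9075 mm².
Direct shear f_v = P/L_w = 67.2×10³/330 = 203.6 N/mm.
Moment M = P × e = 67.2×10³ × 205 = 13776000 N·mm; bending f_b = M/S = 1518 N/mm.
f_max = √(f_v² + f_b²) = √(203.6² + 1518²) = 1532 N/mm.
φr_n = 0.75 × 0.6 × 490 × (0.707 × 8) = 1247 N/mm → NOT adequate.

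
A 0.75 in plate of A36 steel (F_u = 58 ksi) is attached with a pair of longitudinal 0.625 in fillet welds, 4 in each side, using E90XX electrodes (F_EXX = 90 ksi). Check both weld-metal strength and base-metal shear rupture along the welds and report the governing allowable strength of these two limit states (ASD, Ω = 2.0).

R_n/Ω ≈ 95.4 kips (weld metal governs)

t_e = 0.707 × 0.625 = 0.4419 in; L = 8 in.
Weld metal: R_n/Ω = (1/2.0) × 0.6 × 90 × 0.4419 × 8 = 95.44 kips.
Base metal (shear rupture): R_n/Ω = (1/2.0) × 0.6 × 58 × 0.75 × 8 = 104.4 kips.
Governing: weld metal.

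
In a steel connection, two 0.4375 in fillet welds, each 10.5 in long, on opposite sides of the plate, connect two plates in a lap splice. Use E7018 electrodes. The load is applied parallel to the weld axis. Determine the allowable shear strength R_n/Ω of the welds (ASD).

E70XX → F_EXX = 70 ksi.
Effective throat t_e = 0.707 × 0.4375 = 0.3093 in.
Total length L = 21 in; A_we = 0.3093 × 21 = 6.496 in².
F_nw = 0.6 F_EXX = 0.6 × 70 = 42 ksi.
R_n = 42 × 6.496 = 272.8 kips; R_n/Ω = 272.8/2.0 = 136.4 kips.

R_n/Ω ≈ 136 kips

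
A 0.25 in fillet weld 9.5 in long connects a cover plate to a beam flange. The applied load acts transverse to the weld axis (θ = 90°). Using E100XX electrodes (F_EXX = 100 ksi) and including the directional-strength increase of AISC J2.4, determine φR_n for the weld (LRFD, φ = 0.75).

t_e = 0.707 × 0.25 = 0.1767 in; A_we = 0.1767 × 9.5 = 1.679 in².
Directional factor: 1.0 + 0.5 sin^1.5(90°) = 1.5.
F_nw = 0.6 × 100 × 1.5 = 90 ksi.
φR_n = 0.75 × 90 × 1.679 = 113.3 kips.

φR_n ≈ 113 kips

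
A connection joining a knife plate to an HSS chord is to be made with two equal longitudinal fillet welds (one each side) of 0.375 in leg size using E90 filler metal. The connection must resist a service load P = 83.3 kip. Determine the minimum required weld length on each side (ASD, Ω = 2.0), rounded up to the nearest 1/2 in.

L = 6 in on each side

E90XX → F_EXX = 90 ksi.
Throat t_e = 0.707 × 0.375 = 0.2651 in.
r_n/Ω = (0.6 × 90 × 0.2651) / 2.0 = 7.158 kip/in.
L_req = P / (r_n/Ω) = 83.3 / 7.158 = 11.64 in total.
Per side: 11.64 / 2 = 5.818 in.
Round up → use L = 6 in on each side.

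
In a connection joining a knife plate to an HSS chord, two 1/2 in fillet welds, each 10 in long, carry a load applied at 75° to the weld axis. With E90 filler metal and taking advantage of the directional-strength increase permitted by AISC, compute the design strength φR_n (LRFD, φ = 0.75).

φR_n ≈ 422 kips

E90XX → F_EXX = 90 ksi.
t_e = 0.707 × 0.5 = 0.3535 in; A_we = 0.3535 × 20 = 7.07 in².
Directional factor: 1.0 + 0.5 sin^1.5(75°) = 1.475.
F_nw = 0.6 × 90 × 1.475 = 79.63 ksi.
φR_n = 0.75 × 79.63 × 7.07 = 422.2 kips.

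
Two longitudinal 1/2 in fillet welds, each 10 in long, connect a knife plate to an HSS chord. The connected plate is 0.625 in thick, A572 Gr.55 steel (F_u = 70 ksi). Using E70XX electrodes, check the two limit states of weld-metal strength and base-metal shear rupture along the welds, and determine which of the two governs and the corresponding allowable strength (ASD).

E70XX → F_EXX = 70 ksi.
t_e = 0.707 × 0.5 = 0.3535 in; L = 20 in.
Weld metal: R_n/Ω = (1/2.0) × 0.6 × 70 × 0.3535 × 20 = 148.5 kip.
Base metal (shear rupture): R_n/Ω = (1/2.0) × 0.6 × 70 × 0.625 × 20 = 262.5 kip.
Governing: weld metal.

R_n/Ω ≈ 148 kip (weld metal governs)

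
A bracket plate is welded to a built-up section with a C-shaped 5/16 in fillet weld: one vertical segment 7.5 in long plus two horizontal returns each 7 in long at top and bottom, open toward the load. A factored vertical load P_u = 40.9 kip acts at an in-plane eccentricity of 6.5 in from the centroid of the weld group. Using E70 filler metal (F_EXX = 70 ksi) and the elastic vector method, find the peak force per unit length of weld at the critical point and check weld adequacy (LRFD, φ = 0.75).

f_max ≈ 6.2 kip/in; adequate

Total weld length L_w = 21.5 in. Treat welds as unit-width lines.
Centroid: x̄ = 2×7×3.5 / 21.5 = 2.279 in from the vertical weld.
Polar moment about centroid: J = I_x + I_y = [7.5³/12 + 2×7×3.75²] + [7.5×2.279² + 2(7³/12 + 7×1.221²)] = 349 in³.
Direct shear f_v = P/L_w = 40.9 / 21.5 = 1.902 kip/in (vertical).
Torsion M = P·e = 40.9 × 6.5 = 265.85 kip·in.
Critical point at (x, y) = (4.721, 3.75) from centroid. f_tx = M·y/J = 2.856 kip/in; f_ty = M·x/J = 3.596 kip/in.
Resultant f_max = √[f_tx² + (f_v + f_ty)²] = √[2.856² + (1.902 + 3.596)²] = 6.196 kip/in.
Capacity per unit length: φr_n = 0.75 × 0.6 × 70 × (0.707 × 0.3125) = 6.96 kip/in.
6.196 ≤ 6.96 → adequate.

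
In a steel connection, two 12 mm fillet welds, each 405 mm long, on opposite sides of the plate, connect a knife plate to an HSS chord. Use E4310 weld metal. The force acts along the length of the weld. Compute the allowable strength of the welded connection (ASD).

R_n/Ω ≈ 886 kN

E43XX → F_EXX = 430 MPa.
Effective throat t_e = 0.707 × 12 = 8.484 mm.
Total length L = 810 mm; A_we = 8.484 × 810 = 6872 mm².
F_nw = 0.6 F_EXX = 0.6 × 430 = 258 MPa.
R_n = 258 × 6872 × 10⁻³ = 1773 kN; R_n/Ω = 1773/2.0 = 886.5 kN.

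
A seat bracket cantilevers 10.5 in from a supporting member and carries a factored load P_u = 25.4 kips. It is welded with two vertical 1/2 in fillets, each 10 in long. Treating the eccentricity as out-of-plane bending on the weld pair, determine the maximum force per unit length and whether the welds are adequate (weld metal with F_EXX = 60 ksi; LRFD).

f_max ≈ 8.1 kip/in; adequate

L_w = 2 × 10 = 20 in; section modulus (unit throat) S = 2 × L²/6 = 33.33 in².
Direct shear f_v = P/L_w = 25.4/20 = 1.27 kip/in.
Moment M = P × e = 25.4 × 10.5 = 266.7 kip·in; bending f_b = M/S = 8.001 kip/in.
f_max = √(f_v² + f_b²) = √(1.27² + 8.001²) = 8.101 kip/in.
φr_n = 0.75 × 0.6 × 60 × (0.707 × 0.5) = 9.544 kip/in → adequate.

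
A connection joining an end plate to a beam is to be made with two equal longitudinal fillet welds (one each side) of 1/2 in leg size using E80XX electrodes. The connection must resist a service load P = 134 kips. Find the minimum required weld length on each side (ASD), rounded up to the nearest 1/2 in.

E80XX → F_EXX = 80 ksi.
Throat t_e = 0.707 × 0.5 = 0.3535 in.
r_n/Ω = (0.6 × 80 × 0.3535) / 2.0 = 8.484 kip/in.
L_req = P / (r_n/Ω) = 134 / 8.484 = 15.79 in total.
Per side: 15.79 / 2 = 7.897 in.
Round up → use L = 8 in on each side.

L = 8 in on each side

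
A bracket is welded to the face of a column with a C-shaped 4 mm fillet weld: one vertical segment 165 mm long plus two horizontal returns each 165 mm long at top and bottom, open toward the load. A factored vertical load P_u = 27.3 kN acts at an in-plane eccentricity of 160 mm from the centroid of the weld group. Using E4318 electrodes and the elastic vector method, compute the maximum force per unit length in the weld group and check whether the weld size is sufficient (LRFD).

E43XX → F_EXX = 430 MPa.
Total weld length L_w = 495 mm. Treat welds as unit-width lines.
Centroid: x̄ = 2×165×82.5 / 495 = 55 mm from the vertical weld.
Polar moment about centroid: J = I_x + I_y = [165³/12 + 2×165×82.5²] + [165×55² + 2(165³/12 + 165×27.5²)] = 4118000 mm³.
Direct shear f_v = P/L_w = 27.3×10³ / 495 = 55.15 N/mm (vertical).
Torsion M = P·e = 27.3×10³ × 160 = 4368000 N·mm.
Critical point at (x, y) = (110, 82.5) from centroid. f_tx = M·y/J = 87.51 N/mm; f_ty = M·x/J = 116.7 N/mm.
Resultant f_max = √[f_tx² + (f_v + f_ty)²] = √[87.51² + (55.15 + 116.7)²] = 192.8 N/mm.
Capacity per unit length: φr_n = 0.75 × 0.6 × 430 × (0.707 × 4) = 547.2 N/mm.
192.8 ≤ 547.2 → adequate.

f_max ≈ 193 N/mm; adequate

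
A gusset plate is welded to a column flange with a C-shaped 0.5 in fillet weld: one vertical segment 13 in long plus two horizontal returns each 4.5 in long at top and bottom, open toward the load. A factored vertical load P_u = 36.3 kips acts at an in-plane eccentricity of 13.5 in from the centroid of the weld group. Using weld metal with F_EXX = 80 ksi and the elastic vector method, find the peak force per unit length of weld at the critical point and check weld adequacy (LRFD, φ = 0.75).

Total weld length L_w = 22 in. Treat welds as unit-width lines.
Centroid: x̄ = 2×4.5×2.25 / 22 = 0.9205 in from the vertical weld.
Polar moment about centroid: J = I_x + I_y = [13³/12 + 2×4.5×6.5²] + [13×0.9205² + 2(4.5³/12 + 4.5×1.33²)] = 605.4 in³.
Direct shear f_v = P/L_w = 36.3 / 22 = 1.65 kip/in (vertical).
Torsion M = P·e = 36.3 × 13.5 = 490.05 kip·in.
Critical point at (x, y) = (3.58, 6.5) from centroid. f_tx = M·y/J = 5.261 kip/in; f_ty = M·x/J = 2.897 kip/in.
Resultant f_max = √[f_tx² + (f_v + f_ty)²] = √[5.261² + (1.65 + 2.897)²] = 6.954 kip/in.
Capacity per unit length: φr_n = 0.75 × 0.6 × 80 × (0.707 × 0.5) = 12.73 kip/in.
6.954 ≤ 12.73 → adequate.

f_max ≈ 6.95 kip/in; adequate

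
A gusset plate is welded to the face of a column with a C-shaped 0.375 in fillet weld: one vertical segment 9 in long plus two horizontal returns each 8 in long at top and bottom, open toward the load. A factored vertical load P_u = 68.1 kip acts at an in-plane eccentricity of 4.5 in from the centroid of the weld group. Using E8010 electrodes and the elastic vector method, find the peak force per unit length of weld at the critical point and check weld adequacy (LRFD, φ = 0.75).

E80XX → F_EXX = 80 ksi.
Total weld length L_w = 25 in. Treat welds as unit-width lines.
Centroid: x̄ = 2×8×4 / 25 = 2.56 in from the vertical weld.
Polar moment about centroid: J = I_x + I_y = [9³/12 + 2×8×4.5²] + [9×2.56² + 2(8³/12 + 8×1.44²)] = 562.2 in³.
Direct shear f_v = P/L_w = 68.1 / 25 = 2.724 kip/in (vertical).
Torsion M = P·e = 68.1 × 4.5 = 306.45 kip·in.
Critical point at (x, y) = (5.44, 4.5) from centroid. f_tx = M·y/J = 2.453 kip/in; f_ty = M·x/J = 2.965 kip/in.
Resultant f_max = √[f_tx² + (f_v + f_ty)²] = √[2.453² + (2.724 + 2.965)²] = 6.195 kip/in.
Capacity per unit length: φr_n = 0.75 × 0.6 × 80 × (0.707 × 0.375) = 9.544 kip/in.
6.195 ≤ 9.544 → adequate.

f_max ≈ 6.2 kip/in; adequate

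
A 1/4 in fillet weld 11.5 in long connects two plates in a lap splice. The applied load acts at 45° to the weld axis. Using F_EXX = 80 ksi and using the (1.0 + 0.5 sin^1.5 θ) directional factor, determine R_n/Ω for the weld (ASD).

t_e = 0.707 × 0.25 = 0.1767 in; A_we = 0.1767 × 11.5 = 2.033 in².
Directional factor: 1.0 + 0.5 sin^1.5(45°) = 1.297.
F_nw = 0.6 × 80 × 1.297 = 62.27 ksi.
R_n/Ω = (62.27 × 2.033) / 2.0 = 63.29 kip.

R_n/Ω ≈ 63.3 kip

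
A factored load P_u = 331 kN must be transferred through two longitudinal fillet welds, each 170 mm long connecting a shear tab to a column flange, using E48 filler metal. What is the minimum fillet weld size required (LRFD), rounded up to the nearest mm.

w = 7 mm

E48XX → F_EXX = 480 MPa.
Total weld length L = 340 mm.
Required throat t_e = P_u / (φ × 0.6 F_EXX × L) = 331 / (0.75 × 0.6 × 480 × 340 × 10⁻³) = 4.507 mm.
Required leg w = t_e / 0.707 = 6.375 mm → use 7 mm.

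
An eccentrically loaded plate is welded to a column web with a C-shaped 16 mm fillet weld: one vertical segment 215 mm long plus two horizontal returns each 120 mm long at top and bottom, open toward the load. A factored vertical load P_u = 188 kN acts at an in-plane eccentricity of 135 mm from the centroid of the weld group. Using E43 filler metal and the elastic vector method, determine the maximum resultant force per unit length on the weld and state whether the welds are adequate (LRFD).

E43XX → F_EXX = 430 MPa.
Total weld length L_w = 455 mm. Treat welds as unit-width lines.
Centroid: x̄ = 2×120×60 / 455 = 31.65 mm from the vertical weld.
Polar moment about centroid: J = I_x + I_y = [215³/12 + 2×120×107.5²] + [215×31.65² + 2(120³/12 + 120×28.35²)] = 4298000 mm³.
Direct shear f_v = P/L_w = 188×10³ / 455 = 413.2 N/mm (vertical).
Torsion M = P·e = 188×10³ × 135 = 25380000 N·mm.
Critical point at (x, y) = (88.35, 107.5) from centroid. f_tx = M·y/J = 634.8 N/mm; f_ty = M·x/J = 521.7 N/mm.
Resultant f_max = √[f_tx² + (f_v + f_ty)²] = √[634.8² + (413.2 + 521.7)²] = 1130 N/mm.
Capacity per unit length: φr_n = 0.75 × 0.6 × 430 × (0.707 × 16) = 2189 N/mm.
1130 ≤ 2189 → adequate.

f_max ≈ 1130 N/mm; adequate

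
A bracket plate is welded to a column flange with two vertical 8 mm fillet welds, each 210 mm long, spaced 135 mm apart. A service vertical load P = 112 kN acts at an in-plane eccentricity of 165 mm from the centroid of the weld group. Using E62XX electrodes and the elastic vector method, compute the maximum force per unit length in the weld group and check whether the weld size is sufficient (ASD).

f_max ≈ 842 N/mm; adequate

E62XX → F_EXX = 620 MPa.
Total weld length L_w = 420 mm. Treat welds as unit-width lines.
Polar moment about centroid: J = 2[d³/12 + d(b/2)²] = 2[210³/12 + 210×67.5²] = 3457000 mm³.
Direct shear f_v = P/L_w = 112×10³ / 420 = 266.7 N/mm (vertical).
Torsion M = P·e = 112×10³ × 165 = 18480000 N·mm.
Critical point at (x, y) = (67.5, 105) from centroid. f_tx = M·y/J = 561.3 N/mm; f_ty = M·x/J = 360.8 N/mm.
Resultant f_max = √[f_tx² + (f_v + f_ty)²] = √[561.3² + (266.7 + 360.8)²] = 841.9 N/mm.
Capacity per unit length: r_n/Ω = (1/2.0) × 0.6 × 620 × (0.707 × 8) = 1052 N/mm.
841.9 ≤ 1052 → adequate.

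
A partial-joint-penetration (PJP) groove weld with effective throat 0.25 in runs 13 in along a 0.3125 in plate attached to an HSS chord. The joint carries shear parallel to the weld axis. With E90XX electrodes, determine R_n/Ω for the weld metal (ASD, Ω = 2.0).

R_n/Ω ≈ 87.8 kip

E90XX → F_EXX = 90 ksi.
Effective throat (given) t_e = 0.25 in.
A_we = 0.25 × 13 = 3.25 in².
F_nw = 0.6 F_EXX = 54 ksi.
R_n/Ω = (54 × 3.25) / 2.0 = 87.75 kip.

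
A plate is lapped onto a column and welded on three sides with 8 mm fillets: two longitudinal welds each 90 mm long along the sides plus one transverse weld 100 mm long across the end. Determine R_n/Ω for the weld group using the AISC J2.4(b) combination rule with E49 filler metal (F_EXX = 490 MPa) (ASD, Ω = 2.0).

t_e = 0.707 × 8 = 5.656 mm.
R_nwl = 0.6 × 490 × 5.656 × 180 × 10⁻³ = 299.3 kN (longitudinal, 2 welds).
R_nwt = 0.6 × 490 × 5.656 × 100 × 10⁻³ = 166.3 kN (transverse, base value).
(i) R_nwl + R_nwt = 465.6 kN; (ii) 0.85 R_nwl + 1.5 R_nwt = 503.8 kN.
R_n = max = 503.8 kN [governs: (ii)]; R_n/Ω = 251.9 kN.

R_n/Ω ≈ 252 kN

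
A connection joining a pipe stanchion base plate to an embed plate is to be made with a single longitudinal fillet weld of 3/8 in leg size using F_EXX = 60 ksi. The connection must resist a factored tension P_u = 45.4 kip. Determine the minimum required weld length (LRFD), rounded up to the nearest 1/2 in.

Throat t_e = 0.707 × 0.375 = 0.2651 in.
φr_n = 0.75 × 0.6 × 60 × 0.2651 = 7.158 kip/in.
L_req = P_u / φr_n = 45.4 / 7.158 = 6.342 in total.
Round up → use L = 6.5 in.

L = 6.5 in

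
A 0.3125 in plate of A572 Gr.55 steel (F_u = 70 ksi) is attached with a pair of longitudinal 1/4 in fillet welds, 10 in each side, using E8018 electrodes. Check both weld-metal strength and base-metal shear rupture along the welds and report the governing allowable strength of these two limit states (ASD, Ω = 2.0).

R_n/Ω ≈ 84.8 kips (weld metal governs)

E80XX → F_EXX = 80 ksi.
t_e = 0.707 × 0.25 = 0.1767 in; L = 20 in.
Weld metal: R_n/Ω = (1/2.0) × 0.6 × 80 × 0.1767 × 20 = 84.84 kips.
Base metal (shear rupture): R_n/Ω = (1/2.0) × 0.6 × 70 × 0.3125 × 20 = 131.2 kips.
Governing: weld metal.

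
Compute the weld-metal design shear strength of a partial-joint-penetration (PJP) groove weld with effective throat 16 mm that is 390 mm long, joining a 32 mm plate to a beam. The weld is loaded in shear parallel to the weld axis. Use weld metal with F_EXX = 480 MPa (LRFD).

Effective throat (given) t_e = 16 mm.
A_we = 16 × 390 = 6240 mm².
F_nw = 0.6 F_EXX = 288 MPa.
φR_n = 0.75 × 288 × 6240 × 10⁻³ = 1348 kN.

φR_n ≈ 1350 kN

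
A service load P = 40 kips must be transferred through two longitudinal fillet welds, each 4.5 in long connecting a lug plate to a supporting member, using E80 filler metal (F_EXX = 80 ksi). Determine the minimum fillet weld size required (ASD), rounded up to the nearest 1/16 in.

w = 5/16 in

Total weld length L = 9 in.
Required throat t_e = P × Ω / (0.6 F_EXX × L) = 40 × 2.0 / (0.6 × 80 × 9) = 0.1852 in.
Required leg w = t_e / 0.707 = 0.2619 in → use 5/16 in.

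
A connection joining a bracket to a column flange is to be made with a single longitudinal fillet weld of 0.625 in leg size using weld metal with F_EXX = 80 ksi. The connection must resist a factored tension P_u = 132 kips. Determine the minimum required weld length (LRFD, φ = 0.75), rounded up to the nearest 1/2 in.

L = 8.5 in

Throat t_e = 0.707 × 0.625 = 0.4419 in.
φr_n = 0.75 × 0.6 × 80 × 0.4419 = 15.91 kips/in.
L_req = P_u / φr_n = 132 / 15.91 = 8.298 in total.
Round up → use L = 8.5 in.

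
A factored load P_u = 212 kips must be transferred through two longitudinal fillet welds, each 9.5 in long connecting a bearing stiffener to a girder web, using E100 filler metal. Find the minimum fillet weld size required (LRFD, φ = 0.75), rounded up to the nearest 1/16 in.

E100XX → F_EXX = 100 ksi.
Total weld length L = 19 in.
Required throat t_e = P_u / (φ × 0.6 F_EXX × L) = 212 / (0.75 × 0.6 × 100 × 19) = 0.248 in.
Required leg w = t_e / 0.707 = 0.3507 in → use 3/8 in.

w = 3/8 in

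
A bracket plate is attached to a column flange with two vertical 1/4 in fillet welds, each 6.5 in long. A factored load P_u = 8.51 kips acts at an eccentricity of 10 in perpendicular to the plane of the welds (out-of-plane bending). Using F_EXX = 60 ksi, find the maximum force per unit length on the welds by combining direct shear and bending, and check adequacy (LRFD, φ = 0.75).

f_max ≈ 6.08 kip/in; NOT adequate

L_w = 2 × 6.5 = 13 in; section modulus (unit throat) S = 2 × L²/6 = 14.08 in².
Direct shear f_v = P/L_w = 8.51/13 = 0.6546 kip/in.
Moment M = P × e = 8.51 × 10 = 85.1 kip·in; bending f_b = M/S = 6.043 kip/in.
f_max = √(f_v² + f_b²) = √(0.6546² + 6.043²) = 6.078 kip/in.
φr_n = 0.75 × 0.6 × 60 × (0.707 × 0.25) = 4.772 kip/in → NOT adequate.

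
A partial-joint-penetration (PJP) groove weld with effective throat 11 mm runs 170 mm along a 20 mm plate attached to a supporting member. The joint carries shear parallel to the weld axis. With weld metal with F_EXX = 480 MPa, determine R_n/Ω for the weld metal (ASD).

R_n/Ω ≈ 269 kN

Effective throat (given) t_e = 11 mm.
A_we = 11 × 170 = 1870 mm².
F_nw = 0.6 F_EXX = 288 MPa.
R_n/Ω = (288 × 1870) / 2.0 × 10⁻³ = 269.3 kN.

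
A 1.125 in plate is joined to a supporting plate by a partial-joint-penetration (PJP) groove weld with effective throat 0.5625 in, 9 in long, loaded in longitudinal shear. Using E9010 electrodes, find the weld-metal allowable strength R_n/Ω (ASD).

R_n/Ω ≈ 137 kips

E90XX → F_EXX = 90 ksi.
Effective throat (given) t_e = 0.5625 in.
A_we = 0.5625 × 9 = 5.062 in².
F_nw = 0.6 F_EXX = 54 ksi.
R_n/Ω = (54 × 5.062) / 2.0 = 136.7 kips.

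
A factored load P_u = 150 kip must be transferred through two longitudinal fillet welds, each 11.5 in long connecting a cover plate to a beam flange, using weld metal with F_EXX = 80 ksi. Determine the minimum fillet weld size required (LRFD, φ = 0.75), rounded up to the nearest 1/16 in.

Total weld length L = 23 in.
Required throat t_e = P_u / (φ × 0.6 F_EXX × L) = 150 / (0.75 × 0.6 × 80 × 23) = 0.1812 in.
Required leg w = t_e / 0.707 = 0.2562 in → use 5/16 in.

w = 5/16 in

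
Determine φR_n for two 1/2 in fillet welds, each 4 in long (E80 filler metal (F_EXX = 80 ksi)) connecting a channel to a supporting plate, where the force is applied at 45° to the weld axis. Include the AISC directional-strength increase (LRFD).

φR_n ≈ 132 kip

t_e = 0.707 × 0.5 = 0.3535 in; A_we = 0.3535 × 8 = 2.828 in².
Directional factor: 1.0 + 0.5 sin^1.5(45°) = 1.297.
F_nw = 0.6 × 80 × 1.297 = 62.27 ksi.
φR_n = 0.75 × 62.27 × 2.828 = 132.1 kip.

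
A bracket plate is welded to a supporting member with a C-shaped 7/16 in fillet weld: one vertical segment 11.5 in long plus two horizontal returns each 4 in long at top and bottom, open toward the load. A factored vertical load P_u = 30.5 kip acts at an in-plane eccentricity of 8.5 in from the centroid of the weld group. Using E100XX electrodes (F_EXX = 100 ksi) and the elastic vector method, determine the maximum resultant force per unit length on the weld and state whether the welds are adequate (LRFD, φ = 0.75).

Total weld length L_w = 19.5 in. Treat welds as unit-width lines.
Centroid: x̄ = 2×4×2 / 19.5 = 0.8205 in from the vertical weld.
Polar moment about centroid: J = I_x + I_y = [11.5³/12 + 2×4×5.75²] + [11.5×0.8205² + 2(4³/12 + 4×1.179²)] = 420.8 in³.
Direct shear f_v = P/L_w = 30.5 / 19.5 = 1.564 kip/in (vertical).
Torsion M = P·e = 30.5 × 8.5 = 259.25 kip·in.
Critical point at (x, y) = (3.179, 5.75) from centroid. f_tx = M·y/J = 3.543 kip/in; f_ty = M·x/J = 1.959 kip/in.
Resultant f_max = √[f_tx² + (f_v + f_ty)²] = √[3.543² + (1.564 + 1.959)²] = 4.996 kip/in.
Capacity per unit length: φr_n = 0.75 × 0.6 × 100 × (0.707 × 0.4375) = 13.92 kip/in.
4.996 ≤ 13.92 → adequate.

f_max ≈ 5 kip/in; adequate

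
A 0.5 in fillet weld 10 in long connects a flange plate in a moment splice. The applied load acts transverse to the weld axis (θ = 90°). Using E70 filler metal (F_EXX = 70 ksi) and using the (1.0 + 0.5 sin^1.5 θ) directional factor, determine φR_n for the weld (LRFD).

t_e = 0.707 × 0.5 = 0.3535 in; A_we = 0.3535 × 10 = 3.535 in².
Directional factor: 1.0 + 0.5 sin^1.5(90°) = 1.5.
F_nw = 0.6 × 70 × 1.5 = 63 ksi.
φR_n = 0.75 × 63 × 3.535 = 167 kip.

φR_n ≈ 167 kip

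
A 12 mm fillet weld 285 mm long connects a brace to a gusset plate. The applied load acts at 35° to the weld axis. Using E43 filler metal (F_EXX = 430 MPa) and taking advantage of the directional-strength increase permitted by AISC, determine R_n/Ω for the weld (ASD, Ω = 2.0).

R_n/Ω ≈ 380 kN

t_e = 0.707 × 12 = 8.484 mm; A_we = 8.484 × 285 = 2418 mm².
Directional factor: 1.0 + 0.5 sin^1.5(35°) = 1.217.
F_nw = 0.6 × 430 × 1.217 = 314 MPa.
R_n/Ω = (314 × 2418) / 2.0 × 10⁻³ = 379.7 kN.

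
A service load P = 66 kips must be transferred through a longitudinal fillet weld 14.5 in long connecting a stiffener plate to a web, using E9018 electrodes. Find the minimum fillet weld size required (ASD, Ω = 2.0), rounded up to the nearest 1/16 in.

w = 1/4 in

E90XX → F_EXX = 90 ksi.
Total weld length L = 14.5 in.
Required throat t_e = P × Ω / (0.6 F_EXX × L) = 66 × 2.0 / (0.6 × 90 × 14.5) = 0.1686 in.
Required leg w = t_e / 0.707 = 0.2384 in → use 1/4 in.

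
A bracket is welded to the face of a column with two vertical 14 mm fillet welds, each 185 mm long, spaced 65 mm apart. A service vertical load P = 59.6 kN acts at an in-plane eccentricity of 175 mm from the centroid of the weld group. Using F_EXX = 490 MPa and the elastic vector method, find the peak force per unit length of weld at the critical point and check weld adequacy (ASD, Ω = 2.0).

Total weld length L_w = 370 mm. Treat welds as unit-width lines.
Polar moment about centroid: J = 2[d³/12 + d(b/2)²] = 2[185³/12 + 185×32.5²] = 1446000 mm³.
Direct shear f_v = P/L_w = 59.6×10³ / 370 = 161.1 N/mm (vertical).
Torsion M = P·e = 59.6×10³ × 175 = 10430000 N·mm.
Critical point at (x, y) = (32.5, 92.5) from centroid. f_tx = M·y/J = 667.2 N/mm; f_ty = M·x/J = 234.4 N/mm.
Resultant f_max = √[f_tx² + (f_v + f_ty)²] = √[667.2² + (161.1 + 234.4)²] = 775.6 N/mm.
Capacity per unit length: r_n/Ω = (1/2.0) × 0.6 × 490 × (0.707 × 14) = 1455 N/mm.
775.6 ≤ 1455 → adequate.

f_max ≈ 776 N/mm; adequate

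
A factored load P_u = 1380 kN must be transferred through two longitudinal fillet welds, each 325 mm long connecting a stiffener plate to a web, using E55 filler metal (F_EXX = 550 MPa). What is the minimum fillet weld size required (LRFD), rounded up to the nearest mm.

w = 13 mm

Total weld length L = 650 mm.
Required throat t_e = P_u / (φ × 0.6 F_EXX × L) = 1380 / (0.75 × 0.6 × 550 × 650 × 10⁻³) = 8.578 mm.
Required leg w = t_e / 0.707 = 12.13 mm → use 13 mm.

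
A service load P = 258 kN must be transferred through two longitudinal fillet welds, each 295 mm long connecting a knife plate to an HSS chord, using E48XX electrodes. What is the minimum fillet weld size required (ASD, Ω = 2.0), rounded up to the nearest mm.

E48XX → F_EXX = 480 MPa.
Total weld length L = 590 mm.
Required throat t_e = P × Ω / (0.6 F_EXX × L) = 258 × 2.0 / (0.6 × 480 × 590 × 10⁻³) = 3.037 mm.
Required leg w = t_e / 0.707 = 4.295 mm → use 5 mm.

w = 5 mm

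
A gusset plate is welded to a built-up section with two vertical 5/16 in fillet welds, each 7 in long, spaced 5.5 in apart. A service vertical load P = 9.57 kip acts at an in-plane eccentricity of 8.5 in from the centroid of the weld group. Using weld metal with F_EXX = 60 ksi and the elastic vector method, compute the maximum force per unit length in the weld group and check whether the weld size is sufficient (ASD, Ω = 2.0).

Total weld length L_w = 14 in. Treat welds as unit-width lines.
Polar moment about centroid: J = 2[d³/12 + d(b/2)²] = 2[7³/12 + 7×2.75²] = 163 in³.
Direct shear f_v = P/L_w = 9.57 / 14 = 0.6836 kip/in (vertical).
Torsion M = P·e = 9.57 × 8.5 = 81.345 kip·in.
Critical point at (x, y) = (2.75, 3.5) from centroid. f_tx = M·y/J = 1.746 kip/in; f_ty = M·x/J = 1.372 kip/in.
Resultant f_max = √[f_tx² + (f_v + f_ty)²] = √[1.746² + (0.6836 + 1.372)²] = 2.697 kip/in.
Capacity per unit length: r_n/Ω = (1/2.0) × 0.6 × 60 × (0.707 × 0.3125) = 3.977 kip/in.
2.697 ≤ 3.977 → adequate.

f_max ≈ 2.7 kip/in; adequate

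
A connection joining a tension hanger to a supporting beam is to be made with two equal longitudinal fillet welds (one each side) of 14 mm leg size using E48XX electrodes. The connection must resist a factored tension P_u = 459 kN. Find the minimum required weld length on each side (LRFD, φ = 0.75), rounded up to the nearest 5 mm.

E48XX → F_EXX = 480 MPa.
Throat t_e = 0.707 × 14 = 9.898 mm.
φr_n = 0.75 × 0.6 × 480 × 9.898 × 10⁻³ = 2.138 kN/mm.
L_req = P_u / φr_n = 459 / 2.138 = 214.7 mm total.
Per side: 214.7 / 2 = 107.3 mm.
Round up → use L = 110 mm on each side.

L = 110 mm on each side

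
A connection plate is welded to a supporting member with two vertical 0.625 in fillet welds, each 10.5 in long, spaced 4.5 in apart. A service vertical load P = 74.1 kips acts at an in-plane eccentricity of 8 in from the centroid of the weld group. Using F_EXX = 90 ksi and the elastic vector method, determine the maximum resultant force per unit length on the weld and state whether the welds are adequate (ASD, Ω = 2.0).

Total weld length L_w = 21 in. Treat welds as unit-width lines.
Polar moment about centroid: J = 2[d³/12 + d(b/2)²] = 2[10.5³/12 + 10.5×2.25²] = 299.2 in³.
Direct shear f_v = P/L_w = 74.1 / 21 = 3.529 kip/in (vertical).
Torsion M = P·e = 74.1 × 8 = 592.8 kip·in.
Critical point at (x, y) = (2.25, 5.25) from centroid. f_tx = M·y/J = 10.4 kip/in; f_ty = M·x/J = 4.457 kip/in.
Resultant f_max = √[f_tx² + (f_v + f_ty)²] = √[10.4² + (3.529 + 4.457)²] = 13.11 kip/in.
Capacity per unit length: r_n/Ω = (1/2.0) × 0.6 × 90 × (0.707 × 0.625) = 11.93 kip/in.
13.11 > 11.93 → NOT adequate.

f_max ≈ 13.1 kip/in; NOT adequate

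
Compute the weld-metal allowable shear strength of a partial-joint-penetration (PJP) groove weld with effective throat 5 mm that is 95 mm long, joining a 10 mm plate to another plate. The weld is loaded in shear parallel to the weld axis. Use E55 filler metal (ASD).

R_n/Ω ≈ 78.4 kN

E55XX → F_EXX = 550 MPa.
Effective throat (given) t_e = 5 mm.
A_we = 5 × 95 = 475 mm².
F_nw = 0.6 F_EXX = 330 MPa.
R_n/Ω = (330 × 475) / 2.0 × 10⁻³ = 78.38 kN.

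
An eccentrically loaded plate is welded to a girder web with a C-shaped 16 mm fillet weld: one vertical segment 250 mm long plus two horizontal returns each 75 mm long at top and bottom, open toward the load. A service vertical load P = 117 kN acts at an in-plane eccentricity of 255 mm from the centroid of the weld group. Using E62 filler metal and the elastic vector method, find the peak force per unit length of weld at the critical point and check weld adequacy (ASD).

f_max ≈ 1230 N/mm; adequate

E62XX → F_EXX = 620 MPa.
Total weld length L_w = 400 mm. Treat welds as unit-width lines.
Centroid: x̄ = 2×75×37.5 / 400 = 14.06 mm from the vertical weld.
Polar moment about centroid: J = I_x + I_y = [250³/12 + 2×75×125²] + [250×14.06² + 2(75³/12 + 75×23.44²)] = 3848000 mm³.
Direct shear f_v = P/L_w = 117×10³ / 400 = 292.5 N/mm (vertical).
Torsion M = P·e = 117×10³ × 255 = 29835000 N·mm.
Critical point at (x, y) = (60.94, 125) from centroid. f_tx = M·y/J = 969.2 N/mm; f_ty = M·x/J = 472.5 N/mm.
Resultant f_max = √[f_tx² + (f_v + f_ty)²] = √[969.2² + (292.5 + 472.5)²] = 1235 N/mm.
Capacity per unit length: r_n/Ω = (1/2.0) × 0.6 × 620 × (0.707 × 16) = 2104 N/mm.
1235 ≤ 2104 → adequate.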